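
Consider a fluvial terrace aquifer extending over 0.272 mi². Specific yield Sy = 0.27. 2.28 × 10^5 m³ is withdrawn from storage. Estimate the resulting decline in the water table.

A = 0.272 mi² = 7.045 × 10^5 m²
Δh = ΔV / (Sy × A) = 2.28 × 10^5 m³ / (0.27 × 7.045 × 10^5 m²) = 1.199 m

Δh ≈ 1.2 m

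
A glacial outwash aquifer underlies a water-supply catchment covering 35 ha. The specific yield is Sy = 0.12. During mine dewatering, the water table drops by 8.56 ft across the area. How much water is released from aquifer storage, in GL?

A = 35 ha = 3.5 × 10^5 m²
Δh = 8.56 ft = 2.609 m
ΔV = Sy × A × Δh = 0.12 × 3.5 × 10^5 m² × 2.609 m = 1.096 × 10^5 m³
ΔV = 1.096 × 10^5 m³ = 0.1096 GL

ΔV ≈ 0.11 GL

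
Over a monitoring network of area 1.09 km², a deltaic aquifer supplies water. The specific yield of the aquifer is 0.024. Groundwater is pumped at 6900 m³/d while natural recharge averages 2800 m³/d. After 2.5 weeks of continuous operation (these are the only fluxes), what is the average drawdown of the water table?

A = 1.09 km² = 1.09 × 10^6 m²
Net abstraction = 6900 − 2800 = 4100 m³/d
t = 2.5 weeks = 17.5 d
ΔV = Q × t = 4100 m³/d × 17.5 d = 71750 m³
Δh = ΔV / (Sy × A) = 71750 / (0.024 × 1.09 × 10^6) = 2.743 m

Δh ≈ 2.74 m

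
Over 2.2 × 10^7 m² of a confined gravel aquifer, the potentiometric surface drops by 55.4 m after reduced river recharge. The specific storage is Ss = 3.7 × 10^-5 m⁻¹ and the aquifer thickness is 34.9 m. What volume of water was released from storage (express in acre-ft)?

S = Ss × b = 3.7 × 10^-5 m⁻¹ × 34.9 m = 1.291 × 10^-3
ΔV = S × A × Δh = 0.001291 × 2.2 × 10^7 m² × 55.4 m = 1.574 × 10^6 m³
ΔV = 1.574 × 10^6 m³ = 1276 acre-ft

ΔV ≈ 1280 acre-ft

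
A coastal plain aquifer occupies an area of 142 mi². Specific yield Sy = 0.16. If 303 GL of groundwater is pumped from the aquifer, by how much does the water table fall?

A = 142 mi² = 3.678 × 10^8 m²
ΔV = 303 GL = 3.03 × 10^8 m³
Δh = ΔV / (Sy × A) = 3.03 × 10^8 m³ / (0.16 × 3.678 × 10^8 m²) = 5.149 m

Δh ≈ 5.15 m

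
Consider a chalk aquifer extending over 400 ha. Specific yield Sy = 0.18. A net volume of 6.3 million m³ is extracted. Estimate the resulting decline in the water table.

A = 400 ha = 4 × 10^6 m²
ΔV = 6.3 million m³ = 6.3 × 10^6 m³
Δh = ΔV / (Sy × A) = 6.3 × 10^6 m³ / (0.18 × 4 × 10^6 m²) = 8.75 m

Δh ≈ 8.75 m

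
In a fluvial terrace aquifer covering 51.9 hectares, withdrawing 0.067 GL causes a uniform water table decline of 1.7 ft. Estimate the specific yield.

A = 51.9 hectares = 5.19 × 10^5 m²
Δh = 1.7 ft = 0.5182 m
ΔV = 0.067 GL = 67000 m³
Sy = ΔV / (A × Δh) = 67000 m³ / (5.19 × 10^5 m² × 0.5182 m) = 0.2491

Sy ≈ 0.25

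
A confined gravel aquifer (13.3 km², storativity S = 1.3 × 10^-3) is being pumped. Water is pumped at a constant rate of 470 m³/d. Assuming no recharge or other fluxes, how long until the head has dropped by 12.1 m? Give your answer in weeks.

A = 13.3 km² = 1.33 × 10^7 m²
ΔV = S × A × Δh = 0.0013 × 1.33 × 10^7 × 12.1 = 2.092 × 10^5 m³
t = ΔV / Q = 2.092 × 10^5 m³ / 470 m³/d = 445.1 d
t = 445.1 d ≈ 63.59 weeks

t ≈ 63.6 weeks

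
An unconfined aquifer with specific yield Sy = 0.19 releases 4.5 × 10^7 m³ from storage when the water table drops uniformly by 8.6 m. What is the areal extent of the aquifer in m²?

A = ΔV / (Sy × Δh) = 4.5 × 10^7 / (0.19 × 8.6) = 2.754 × 10^7 m²

A ≈ 2.75 × 10^7 m²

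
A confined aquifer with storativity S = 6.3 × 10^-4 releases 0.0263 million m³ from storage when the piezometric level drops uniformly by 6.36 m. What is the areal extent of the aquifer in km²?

A ≈ 6.56 km²

ΔV = 0.0263 million m³ = 26300 m³
A = ΔV / (S × Δh) = 26300 / (6.3 × 10^-4 × 6.36) = 6.564 × 10^6 m²
A = 6.564 × 10^6 m² = 6.564 km²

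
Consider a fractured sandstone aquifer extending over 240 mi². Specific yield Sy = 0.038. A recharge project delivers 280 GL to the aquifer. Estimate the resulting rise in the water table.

A = 240 mi² = 6.216 × 10^8 m²
ΔV = 280 GL = 2.8 × 10^8 m³
Δh = ΔV / (Sy × A) = 2.8 × 10^8 m³ / (0.038 × 6.216 × 10^8 m²) = 11.85 m

Δh ≈ 11.9 m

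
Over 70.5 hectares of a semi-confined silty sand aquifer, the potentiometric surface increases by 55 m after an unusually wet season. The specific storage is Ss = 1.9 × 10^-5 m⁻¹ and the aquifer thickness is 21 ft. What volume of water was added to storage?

ΔV ≈ 4720 m³

b = 21 ft = 6.401 m
S = Ss × b = 1.9 × 10^-5 m⁻¹ × 6.401 m = 1.216 × 10^-4
A = 70.5 hectares = 7.05 × 10^5 m²
ΔV = S × A × Δh = 1.216 × 10^-4 × 7.05 × 10^5 m² × 55 m = 4716 m³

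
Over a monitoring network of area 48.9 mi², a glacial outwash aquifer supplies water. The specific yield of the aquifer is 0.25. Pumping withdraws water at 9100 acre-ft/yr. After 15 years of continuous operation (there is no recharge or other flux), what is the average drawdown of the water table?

Δh ≈ 5.32 m

A = 48.9 mi² = 1.267 × 10^8 m²
Q = 9100 acre-ft/yr = 30750 m³/d
t = 15 years = 5475 d
ΔV = Q × t = 30750 m³/d × 5475 d = 1.684 × 10^8 m³
Δh = ΔV / (Sy × A) = 1.684 × 10^8 / (0.25 × 1.267 × 10^8) = 5.318 m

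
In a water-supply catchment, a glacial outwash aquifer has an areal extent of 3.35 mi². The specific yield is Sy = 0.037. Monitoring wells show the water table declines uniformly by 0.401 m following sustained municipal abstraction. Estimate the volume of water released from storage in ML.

ΔV ≈ 129 ML

A = 3.35 mi² = 8.676 × 10^6 m²
ΔV = Sy × A × Δh = 0.037 × 8.676 × 10^6 m² × 0.401 m = 1.287 × 10^5 m³
ΔV = 1.287 × 10^5 m³ = 128.7 ML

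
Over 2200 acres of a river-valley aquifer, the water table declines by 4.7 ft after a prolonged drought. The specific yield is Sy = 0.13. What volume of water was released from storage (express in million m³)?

ΔV ≈ 1.66 million m³

A = 2200 acres = 8.903 × 10^6 m²
Δh = 4.7 ft = 1.433 m
ΔV = Sy × A × Δh = 0.13 × 8.903 × 10^6 m² × 1.433 m = 1.658 × 10^6 m³
ΔV = 1.658 × 10^6 m³ = 1.658 million m³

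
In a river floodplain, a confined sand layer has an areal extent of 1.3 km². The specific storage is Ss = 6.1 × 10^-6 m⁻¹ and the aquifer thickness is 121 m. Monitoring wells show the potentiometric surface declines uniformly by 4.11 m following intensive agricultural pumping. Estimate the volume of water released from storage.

S = Ss × b = 6.1 × 10^-6 m⁻¹ × 121 m = 7.381 × 10^-4
A = 1.3 km² = 1.3 × 10^6 m²
ΔV = S × A × Δh = 7.381 × 10^-4 × 1.3 × 10^6 m² × 4.11 m = 3944 m³

ΔV ≈ 3940 m³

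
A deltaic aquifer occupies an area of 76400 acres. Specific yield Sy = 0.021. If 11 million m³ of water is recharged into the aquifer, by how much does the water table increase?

A = 76400 acres = 3.092 × 10^8 m²
ΔV = 11 million m³ = 1.1 × 10^7 m³
Δh = ΔV / (Sy × A) = 1.1 × 10^7 m³ / (0.021 × 3.092 × 10^8 m²) = 1.694 m

Δh ≈ 1.69 m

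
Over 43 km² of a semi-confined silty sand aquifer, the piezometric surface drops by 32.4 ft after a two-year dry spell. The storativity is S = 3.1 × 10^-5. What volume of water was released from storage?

ΔV ≈ 13200 m³

A = 43 km² = 4.3 × 10^7 m²
Δh = 32.4 ft = 9.876 m
ΔV = S × A × Δh = 3.1 × 10^-5 × 4.3 × 10^7 m² × 9.876 m = 13160 m³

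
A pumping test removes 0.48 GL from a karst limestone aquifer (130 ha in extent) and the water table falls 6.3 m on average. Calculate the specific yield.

Sy ≈ 0.059

A = 130 ha = 1.3 × 10^6 m²
ΔV = 0.48 GL = 4.8 × 10^5 m³
Sy = ΔV / (A × Δh) = 4.8 × 10^5 m³ / (1.3 × 10^6 m² × 6.3 m) = 0.05861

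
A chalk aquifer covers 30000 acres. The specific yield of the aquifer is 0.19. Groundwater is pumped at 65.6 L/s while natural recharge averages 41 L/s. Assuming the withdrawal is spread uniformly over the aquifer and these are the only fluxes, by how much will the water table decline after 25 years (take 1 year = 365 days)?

A = 30000 acres = 1.214 × 10^8 m²
Net abstraction = 65.6 − 41 = 24.6 L/s
Q_net = 24.6 L/s = 2125 m³/d
t = 25 years = 9125 d
ΔV = Q × t = 2125 m³/d × 9125 d = 1.939 × 10^7 m³
Δh = ΔV / (Sy × A) = 1.939 × 10^7 / (0.19 × 1.214 × 10^8) = 0.8408 m

Δh ≈ 0.841 m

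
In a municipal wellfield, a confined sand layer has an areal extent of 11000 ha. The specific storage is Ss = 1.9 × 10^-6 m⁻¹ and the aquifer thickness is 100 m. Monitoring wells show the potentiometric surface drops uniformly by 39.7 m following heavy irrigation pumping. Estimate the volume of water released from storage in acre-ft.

S = Ss × b = 1.9 × 10^-6 m⁻¹ × 100 m = 1.9 × 10^-4
A = 11000 ha = 1.1 × 10^8 m²
ΔV = S × A × Δh = 1.9 × 10^-4 × 1.1 × 10^8 m² × 39.7 m = 8.297 × 10^5 m³
ΔV = 8.297 × 10^5 m³ = 672.7 acre-ft

ΔV ≈ 673 acre-ft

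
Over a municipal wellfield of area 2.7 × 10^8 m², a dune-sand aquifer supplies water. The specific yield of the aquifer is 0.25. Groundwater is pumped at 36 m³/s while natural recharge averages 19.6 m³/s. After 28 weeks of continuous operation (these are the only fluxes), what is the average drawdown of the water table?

Δh ≈ 4.11 m

Net abstraction = 36 − 19.6 = 16.4 m³/s
Q_net = 16.4 m³/s = 1.417 × 10^6 m³/d
t = 28 weeks = 196 d
ΔV = Q × t = 1.417 × 10^6 m³/d × 196 d = 2.777 × 10^8 m³
Δh = ΔV / (Sy × A) = 2.777 × 10^8 / (0.25 × 2.7 × 10^8) = 4.114 m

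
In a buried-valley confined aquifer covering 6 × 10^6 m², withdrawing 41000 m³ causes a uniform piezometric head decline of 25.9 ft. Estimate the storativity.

Δh = 25.9 ft = 7.894 m
S = ΔV / (A × Δh) = 41000 m³ / (6 × 10^6 m² × 7.894 m) = 8.656 × 10^-4

S ≈ 8.7 × 10^-4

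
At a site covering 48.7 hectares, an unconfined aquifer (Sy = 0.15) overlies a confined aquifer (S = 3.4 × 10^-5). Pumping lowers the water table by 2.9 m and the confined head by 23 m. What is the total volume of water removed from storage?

ΔV ≈ 2.12 × 10^5 m³

A = 48.7 hectares = 4.87 × 10^5 m²
Unconfined: ΔV_u = Sy × A × Δh_u = 0.15 × 4.87 × 10^5 × 2.9 = 2.118 × 10^5 m³
Confined: ΔV_c = S × A × Δh_c = 3.4 × 10^-5 × 4.87 × 10^5 × 23 = 380.8 m³
Total ΔV = 2.118 × 10^5 + 380.8 = 2.122 × 10^5 m³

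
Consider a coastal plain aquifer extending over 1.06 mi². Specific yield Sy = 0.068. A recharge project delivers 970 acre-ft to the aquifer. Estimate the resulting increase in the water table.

A = 1.06 mi² = 2.745 × 10^6 m²
ΔV = 970 acre-ft = 1.196 × 10^6 m³
Δh = ΔV / (Sy × A) = 1.196 × 10^6 m³ / (0.068 × 2.745 × 10^6 m²) = 6.409 m

Δh ≈ 6.41 m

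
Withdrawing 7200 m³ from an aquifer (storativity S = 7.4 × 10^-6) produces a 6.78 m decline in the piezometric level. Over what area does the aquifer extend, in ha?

A ≈ 14400 ha

A = ΔV / (S × Δh) = 7200 / (7.4 × 10^-6 × 6.78) = 1.435 × 10^8 m²
A = 1.435 × 10^8 m² = 14350 ha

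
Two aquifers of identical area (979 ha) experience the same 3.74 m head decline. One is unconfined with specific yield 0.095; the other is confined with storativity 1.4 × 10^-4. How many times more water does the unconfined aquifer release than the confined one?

A = 979 ha = 9.79 × 10^6 m²
Unconfined: ΔV_u = Sy × A × Δh = 0.095 × 9.79 × 10^6 × 3.74 = 3.478 × 10^6 m³
Confined: ΔV_c = S × A × Δh = 1.4 × 10^-4 × 9.79 × 10^6 × 3.74 = 5126 m³
Ratio = ΔV_u / ΔV_c = Sy / S = 0.095 / 1.4 × 10^-4 = 678.6

ΔV_u / ΔV_c ≈ 679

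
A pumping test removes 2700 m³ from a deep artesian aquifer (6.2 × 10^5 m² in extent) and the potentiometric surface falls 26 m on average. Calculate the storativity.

S ≈ 1.7 × 10^-4

S = ΔV / (A × Δh) = 2700 m³ / (6.2 × 10^5 m² × 26 m) = 1.675 × 10^-4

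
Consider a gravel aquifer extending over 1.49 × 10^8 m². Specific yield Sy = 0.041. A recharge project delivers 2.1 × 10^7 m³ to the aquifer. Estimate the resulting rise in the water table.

Δh ≈ 3.44 m

Δh = ΔV / (Sy × A) = 2.1 × 10^7 m³ / (0.041 × 1.49 × 10^8 m²) = 3.438 m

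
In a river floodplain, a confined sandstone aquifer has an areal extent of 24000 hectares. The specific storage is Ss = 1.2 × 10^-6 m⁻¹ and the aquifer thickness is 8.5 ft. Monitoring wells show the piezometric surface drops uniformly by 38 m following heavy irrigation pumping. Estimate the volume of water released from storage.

b = 8.5 ft = 2.591 m
S = Ss × b = 1.2 × 10^-6 m⁻¹ × 2.591 m = 3.109 × 10^-6
A = 24000 hectares = 2.4 × 10^8 m²
ΔV = S × A × Δh = 3.109 × 10^-6 × 2.4 × 10^8 m² × 38 m = 28350 m³

ΔV ≈ 28400 m³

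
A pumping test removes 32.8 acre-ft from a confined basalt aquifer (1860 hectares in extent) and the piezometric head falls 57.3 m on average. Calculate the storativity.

S ≈ 3.8 × 10^-5

A = 1860 hectares = 1.86 × 10^7 m²
ΔV = 32.8 acre-ft = 40460 m³
S = ΔV / (A × Δh) = 40460 m³ / (1.86 × 10^7 m² × 57.3 m) = 3.796 × 10^-5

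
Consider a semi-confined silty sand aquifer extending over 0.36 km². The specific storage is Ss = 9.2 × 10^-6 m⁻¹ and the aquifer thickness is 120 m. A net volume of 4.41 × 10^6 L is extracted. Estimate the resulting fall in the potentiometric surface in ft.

Δh ≈ 36.4 ft

S = Ss × b = 9.2 × 10^-6 m⁻¹ × 120 m = 1.104 × 10^-3
A = 0.36 km² = 3.6 × 10^5 m²
ΔV = 4.41 × 10^6 L = 4410 m³
Δh = ΔV / (S × A) = 4410 m³ / (0.001104 × 3.6 × 10^5 m²) = 11.1 m
Δh = 11.1 m = 36.4 ft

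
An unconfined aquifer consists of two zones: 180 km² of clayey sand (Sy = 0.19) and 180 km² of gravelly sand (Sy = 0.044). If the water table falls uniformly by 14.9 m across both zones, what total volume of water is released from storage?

A₁ = 180 km² = 1.8 × 10^8 m²; A₂ = 180 km² = 1.8 × 10^8 m²
ΔV₁ = 0.19 × 1.8 × 10^8 × 14.9 = 5.096 × 10^8 m³
ΔV₂ = 0.044 × 1.8 × 10^8 × 14.9 = 1.18 × 10^8 m³
ΔV = ΔV₁ + ΔV₂ = 6.276 × 10^8 m³

ΔV ≈ 6.28 × 10^8 m³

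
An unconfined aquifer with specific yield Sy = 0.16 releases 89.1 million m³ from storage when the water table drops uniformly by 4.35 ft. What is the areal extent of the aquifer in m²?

A ≈ 4.2 × 10^8 m²

Δh = 4.35 ft = 1.326 m
ΔV = 89.1 million m³ = 8.91 × 10^7 m³
A = ΔV / (Sy × Δh) = 8.91 × 10^7 / (0.16 × 1.326) = 4.2 × 10^8 m²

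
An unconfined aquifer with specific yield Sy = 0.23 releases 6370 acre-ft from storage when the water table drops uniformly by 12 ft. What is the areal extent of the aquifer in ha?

A ≈ 934 ha

Δh = 12 ft = 3.658 m
ΔV = 6370 acre-ft = 7.857 × 10^6 m³
A = ΔV / (Sy × Δh) = 7.857 × 10^6 / (0.23 × 3.658) = 9.34 × 10^6 m²
A = 9.34 × 10^6 m² = 934 ha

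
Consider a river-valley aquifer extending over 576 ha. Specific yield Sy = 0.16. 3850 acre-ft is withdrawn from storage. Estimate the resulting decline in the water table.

Δh ≈ 5.15 m

A = 576 ha = 5.76 × 10^6 m²
ΔV = 3850 acre-ft = 4.749 × 10^6 m³
Δh = ΔV / (Sy × A) = 4.749 × 10^6 m³ / (0.16 × 5.76 × 10^6 m²) = 5.153 m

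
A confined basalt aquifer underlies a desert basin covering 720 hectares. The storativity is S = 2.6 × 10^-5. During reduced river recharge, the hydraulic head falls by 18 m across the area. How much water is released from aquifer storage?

A = 720 hectares = 7.2 × 10^6 m²
ΔV = S × A × Δh = 2.6 × 10^-5 × 7.2 × 10^6 m² × 18 m = 3370 m³

ΔV ≈ 3370 m³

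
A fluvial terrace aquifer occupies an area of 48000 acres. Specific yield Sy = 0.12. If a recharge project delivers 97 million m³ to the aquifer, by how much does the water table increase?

A = 48000 acres = 1.942 × 10^8 m²
ΔV = 97 million m³ = 9.7 × 10^7 m³
Δh = ΔV / (Sy × A) = 9.7 × 10^7 m³ / (0.12 × 1.942 × 10^8 m²) = 4.161 m

Δh ≈ 4.16 m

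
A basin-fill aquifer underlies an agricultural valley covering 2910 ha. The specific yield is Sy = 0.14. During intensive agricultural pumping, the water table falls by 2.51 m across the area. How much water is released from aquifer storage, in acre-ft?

ΔV ≈ 8290 acre-ft

A = 2910 ha = 2.91 × 10^7 m²
ΔV = Sy × A × Δh = 0.14 × 2.91 × 10^7 m² × 2.51 m = 1.023 × 10^7 m³
ΔV = 1.023 × 10^7 m³ = 8290 acre-ft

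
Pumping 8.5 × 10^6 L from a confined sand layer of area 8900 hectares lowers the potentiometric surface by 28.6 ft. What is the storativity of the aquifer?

A = 8900 hectares = 8.9 × 10^7 m²
Δh = 28.6 ft = 8.717 m
ΔV = 8.5 × 10^6 L = 8500 m³
S = ΔV / (A × Δh) = 8500 m³ / (8.9 × 10^7 m² × 8.717 m) = 1.096 × 10^-5

S ≈ 1.1 × 10^-5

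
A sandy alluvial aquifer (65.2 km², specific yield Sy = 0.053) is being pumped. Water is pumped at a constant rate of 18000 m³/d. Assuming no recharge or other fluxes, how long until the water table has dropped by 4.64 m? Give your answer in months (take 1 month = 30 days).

A = 65.2 km² = 6.52 × 10^7 m²
ΔV = Sy × A × Δh = 0.053 × 6.52 × 10^7 × 4.64 = 1.603 × 10^7 m³
t = ΔV / Q = 1.603 × 10^7 m³ / 18000 m³/d = 890.8 d
t = 890.8 d ≈ 29.69 months

t ≈ 29.7 months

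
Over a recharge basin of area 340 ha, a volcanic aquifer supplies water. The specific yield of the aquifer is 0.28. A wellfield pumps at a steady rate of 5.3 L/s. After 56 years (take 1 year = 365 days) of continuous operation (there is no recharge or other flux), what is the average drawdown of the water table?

Δh ≈ 9.83 m

A = 340 ha = 3.4 × 10^6 m²
Q = 5.3 L/s = 457.9 m³/d
t = 56 years = 20440 d
ΔV = Q × t = 457.9 m³/d × 20440 d = 9.36 × 10^6 m³
Δh = ΔV / (Sy × A) = 9.36 × 10^6 / (0.28 × 3.4 × 10^6) = 9.832 m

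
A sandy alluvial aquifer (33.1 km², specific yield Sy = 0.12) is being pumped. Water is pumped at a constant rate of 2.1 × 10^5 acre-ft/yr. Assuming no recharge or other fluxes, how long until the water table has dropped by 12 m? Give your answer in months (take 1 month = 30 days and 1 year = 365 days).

t ≈ 2.24 months

A = 33.1 km² = 3.31 × 10^7 m²
ΔV = Sy × A × Δh = 0.12 × 3.31 × 10^7 × 12 = 4.766 × 10^7 m³
Q = 2.1 × 10^5 acre-ft/yr = 7.097 × 10^5 m³/d
t = ΔV / Q = 4.766 × 10^7 m³ / 7.097 × 10^5 m³/d = 67.16 d
t = 67.16 d ≈ 2.239 months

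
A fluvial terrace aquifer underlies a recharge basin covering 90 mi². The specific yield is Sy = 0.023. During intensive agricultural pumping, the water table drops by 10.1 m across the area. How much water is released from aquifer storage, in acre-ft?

ΔV ≈ 43900 acre-ft

A = 90 mi² = 2.331 × 10^8 m²
ΔV = Sy × A × Δh = 0.023 × 2.331 × 10^8 m² × 10.1 m = 5.415 × 10^7 m³
ΔV = 5.415 × 10^7 m³ = 43900 acre-ft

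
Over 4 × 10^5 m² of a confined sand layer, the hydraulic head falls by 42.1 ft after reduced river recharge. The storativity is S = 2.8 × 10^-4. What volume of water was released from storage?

ΔV ≈ 1440 m³

Δh = 42.1 ft = 12.83 m
ΔV = S × A × Δh = 2.8 × 10^-4 × 4 × 10^5 m² × 12.83 m = 1437 m³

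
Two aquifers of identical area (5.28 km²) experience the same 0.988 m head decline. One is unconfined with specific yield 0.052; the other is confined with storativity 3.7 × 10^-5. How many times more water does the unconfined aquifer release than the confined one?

A = 5.28 km² = 5.28 × 10^6 m²
Unconfined: ΔV_u = Sy × A × Δh = 0.052 × 5.28 × 10^6 × 0.988 = 2.713 × 10^5 m³
Confined: ΔV_c = S × A × Δh = 3.7 × 10^-5 × 5.28 × 10^6 × 0.988 = 193 m³
Ratio = ΔV_u / ΔV_c = Sy / S = 0.052 / 3.7 × 10^-5 = 1405

ΔV_u / ΔV_c ≈ 1410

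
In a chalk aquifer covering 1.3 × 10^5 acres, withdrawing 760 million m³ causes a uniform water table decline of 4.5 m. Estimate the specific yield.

A = 1.3 × 10^5 acres = 5.261 × 10^8 m²
ΔV = 760 million m³ = 7.6 × 10^8 m³
Sy = ΔV / (A × Δh) = 7.6 × 10^8 m³ / (5.261 × 10^8 m² × 4.5 m) = 0.321

Sy ≈ 0.32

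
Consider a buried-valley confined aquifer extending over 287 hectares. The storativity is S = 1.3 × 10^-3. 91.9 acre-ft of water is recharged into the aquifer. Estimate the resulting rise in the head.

A = 287 hectares = 2.87 × 10^6 m²
ΔV = 91.9 acre-ft = 1.134 × 10^5 m³
Δh = ΔV / (S × A) = 1.134 × 10^5 m³ / (0.0013 × 2.87 × 10^6 m²) = 30.38 m

Δh ≈ 30.4 m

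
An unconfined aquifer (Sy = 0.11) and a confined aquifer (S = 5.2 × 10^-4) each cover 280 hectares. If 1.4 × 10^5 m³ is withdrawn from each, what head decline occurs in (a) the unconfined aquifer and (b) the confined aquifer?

A = 280 hectares = 2.8 × 10^6 m²
Unconfined: Δh_u = ΔV/(Sy·A) = 1.4 × 10^5/(0.11 × 2.8 × 10^6) = 0.4545 m
Confined: Δh_c = ΔV/(S·A) = 1.4 × 10^5/(5.2 × 10^-4 × 2.8 × 10^6) = 96.15 m

Δh_u ≈ 0.455 m; Δh_c ≈ 96.2 m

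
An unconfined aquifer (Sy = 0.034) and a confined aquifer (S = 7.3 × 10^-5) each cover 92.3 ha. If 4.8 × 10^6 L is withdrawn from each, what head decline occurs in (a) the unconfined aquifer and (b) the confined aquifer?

Δh_u ≈ 0.153 m; Δh_c ≈ 71.2 m

A = 92.3 ha = 9.23 × 10^5 m²
ΔV = 4.8 × 10^6 L = 4800 m³
Unconfined: Δh_u = ΔV/(Sy·A) = 4800/(0.034 × 9.23 × 10^5) = 0.153 m
Confined: Δh_c = ΔV/(S·A) = 4800/(7.3 × 10^-5 × 9.23 × 10^5) = 71.24 m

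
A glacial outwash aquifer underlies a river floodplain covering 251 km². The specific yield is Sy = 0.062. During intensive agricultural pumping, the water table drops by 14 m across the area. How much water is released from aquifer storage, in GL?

A = 251 km² = 2.51 × 10^8 m²
ΔV = Sy × A × Δh = 0.062 × 2.51 × 10^8 m² × 14 m = 2.179 × 10^8 m³
ΔV = 2.179 × 10^8 m³ = 217.9 GL

ΔV ≈ 218 GL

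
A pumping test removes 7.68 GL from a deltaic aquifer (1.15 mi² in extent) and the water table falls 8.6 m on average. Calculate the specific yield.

A = 1.15 mi² = 2.978 × 10^6 m²
ΔV = 7.68 GL = 7.68 × 10^6 m³
Sy = ΔV / (A × Δh) = 7.68 × 10^6 m³ / (2.978 × 10^6 m² × 8.6 m) = 0.2998

Sy ≈ 0.3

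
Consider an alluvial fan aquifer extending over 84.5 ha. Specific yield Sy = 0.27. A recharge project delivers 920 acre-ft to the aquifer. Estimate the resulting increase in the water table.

Δh ≈ 4.97 m

A = 84.5 ha = 8.45 × 10^5 m²
ΔV = 920 acre-ft = 1.135 × 10^6 m³
Δh = ΔV / (Sy × A) = 1.135 × 10^6 m³ / (0.27 × 8.45 × 10^5 m²) = 4.974 m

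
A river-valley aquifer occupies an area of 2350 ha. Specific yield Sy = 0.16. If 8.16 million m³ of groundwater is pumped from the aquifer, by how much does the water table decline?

Δh ≈ 2.17 m

A = 2350 ha = 2.35 × 10^7 m²
ΔV = 8.16 million m³ = 8.16 × 10^6 m³
Δh = ΔV / (Sy × A) = 8.16 × 10^6 m³ / (0.16 × 2.35 × 10^7 m²) = 2.17 m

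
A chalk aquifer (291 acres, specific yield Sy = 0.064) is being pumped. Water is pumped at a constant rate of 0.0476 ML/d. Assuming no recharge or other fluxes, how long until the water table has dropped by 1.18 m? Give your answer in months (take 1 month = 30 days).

A = 291 acres = 1.178 × 10^6 m²
ΔV = Sy × A × Δh = 0.064 × 1.178 × 10^6 × 1.18 = 88940 m³
Q = 0.0476 ML/d = 47.6 m³/d
t = ΔV / Q = 88940 m³ / 47.6 m³/d = 1868 d
t = 1868 d ≈ 62.28 months

t ≈ 62.3 months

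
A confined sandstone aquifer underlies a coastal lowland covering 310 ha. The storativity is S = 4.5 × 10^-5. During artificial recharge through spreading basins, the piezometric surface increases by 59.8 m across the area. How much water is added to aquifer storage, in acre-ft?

ΔV ≈ 6.76 acre-ft

A = 310 ha = 3.1 × 10^6 m²
ΔV = S × A × Δh = 4.5 × 10^-5 × 3.1 × 10^6 m² × 59.8 m = 8342 m³
ΔV = 8342 m³ = 6.763 acre-ft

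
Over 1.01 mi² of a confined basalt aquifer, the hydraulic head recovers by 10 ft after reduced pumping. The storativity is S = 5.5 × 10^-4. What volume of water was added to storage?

ΔV ≈ 4390 m³

A = 1.01 mi² = 2.616 × 10^6 m²
Δh = 10 ft = 3.048 m
ΔV = S × A × Δh = 5.5 × 10^-4 × 2.616 × 10^6 m² × 3.048 m = 4385 m³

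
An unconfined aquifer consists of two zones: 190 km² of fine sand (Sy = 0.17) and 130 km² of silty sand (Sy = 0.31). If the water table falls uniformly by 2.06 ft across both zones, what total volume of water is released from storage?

A₁ = 190 km² = 1.9 × 10^8 m²; A₂ = 130 km² = 1.3 × 10^8 m²
Δh = 2.06 ft = 0.6279 m
ΔV₁ = 0.17 × 1.9 × 10^8 × 0.6279 = 2.028 × 10^7 m³
ΔV₂ = 0.31 × 1.3 × 10^8 × 0.6279 = 2.53 × 10^7 m³
ΔV = ΔV₁ + ΔV₂ = 4.558 × 10^7 m³

ΔV ≈ 4.56 × 10^7 m³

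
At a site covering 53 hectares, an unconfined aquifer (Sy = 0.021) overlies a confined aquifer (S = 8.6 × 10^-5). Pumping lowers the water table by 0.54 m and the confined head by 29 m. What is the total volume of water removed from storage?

ΔV ≈ 7330 m³

A = 53 hectares = 5.3 × 10^5 m²
Unconfined: ΔV_u = Sy × A × Δh_u = 0.021 × 5.3 × 10^5 × 0.54 = 6010 m³
Confined: ΔV_c = S × A × Δh_c = 8.6 × 10^-5 × 5.3 × 10^5 × 29 = 1322 m³
Total ΔV = 6010 + 1322 = 7332 m³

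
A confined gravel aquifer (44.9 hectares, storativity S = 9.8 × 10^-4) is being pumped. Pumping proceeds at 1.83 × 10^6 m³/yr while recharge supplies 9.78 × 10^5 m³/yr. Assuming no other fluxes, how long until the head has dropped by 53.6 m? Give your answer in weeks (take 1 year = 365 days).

A = 44.9 hectares = 4.49 × 10^5 m²
ΔV = S × A × Δh = 9.8 × 10^-4 × 4.49 × 10^5 × 53.6 = 23590 m³
Net withdrawal = 1.83 × 10^6 − 9.78 × 10^5 = 8.52 × 10^5 m³/yr = 2334 m³/d
t = ΔV / Q = 23590 m³ / 2334 m³/d = 10.1 d
t = 10.1 d ≈ 1.443 weeks

t ≈ 1.44 weeks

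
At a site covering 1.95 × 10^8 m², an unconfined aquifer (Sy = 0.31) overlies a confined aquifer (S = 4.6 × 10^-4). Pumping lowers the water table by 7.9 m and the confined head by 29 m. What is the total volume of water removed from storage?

ΔV ≈ 4.8 × 10^8 m³

Unconfined: ΔV_u = Sy × A × Δh_u = 0.31 × 1.95 × 10^8 × 7.9 = 4.776 × 10^8 m³
Confined: ΔV_c = S × A × Δh_c = 4.6 × 10^-4 × 1.95 × 10^8 × 29 = 2.601 × 10^6 m³
Total ΔV = 4.776 × 10^8 + 2.601 × 10^6 = 4.802 × 10^8 m³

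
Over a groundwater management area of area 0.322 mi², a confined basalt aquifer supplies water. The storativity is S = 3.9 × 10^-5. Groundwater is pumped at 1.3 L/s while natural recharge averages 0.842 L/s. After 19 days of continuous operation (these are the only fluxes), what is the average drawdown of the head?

Δh ≈ 23.1 m

A = 0.322 mi² = 8.34 × 10^5 m²
Net abstraction = 1.3 − 0.842 = 0.458 L/s
Q_net = 0.458 L/s = 39.57 m³/d
ΔV = Q × t = 39.57 m³/d × 19 d = 751.9 m³
Δh = ΔV / (S × A) = 751.9 / (3.9 × 10^-5 × 8.34 × 10^5) = 23.12 m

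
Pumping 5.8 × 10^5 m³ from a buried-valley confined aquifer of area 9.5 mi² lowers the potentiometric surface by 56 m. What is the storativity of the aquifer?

S ≈ 4.2 × 10^-4

A = 9.5 mi² = 2.46 × 10^7 m²
S = ΔV / (A × Δh) = 5.8 × 10^5 m³ / (2.46 × 10^7 m² × 56 m) = 4.209 × 10^-4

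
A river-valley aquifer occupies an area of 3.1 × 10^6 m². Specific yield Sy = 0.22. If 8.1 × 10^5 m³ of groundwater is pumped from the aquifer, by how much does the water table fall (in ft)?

Δh = ΔV / (Sy × A) = 8.1 × 10^5 m³ / (0.22 × 3.1 × 10^6 m²) = 1.188 m
Δh = 1.188 m = 3.897 ft

Δh ≈ 3.9 ft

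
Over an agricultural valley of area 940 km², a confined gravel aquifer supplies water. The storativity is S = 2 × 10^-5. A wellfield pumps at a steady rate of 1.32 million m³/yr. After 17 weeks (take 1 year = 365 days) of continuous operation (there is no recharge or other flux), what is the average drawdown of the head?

A = 940 km² = 9.4 × 10^8 m²
Q = 1.32 million m³/yr = 3616 m³/d
t = 17 weeks = 119 d
ΔV = Q × t = 3616 m³/d × 119 d = 4.304 × 10^5 m³
Δh = ΔV / (S × A) = 4.304 × 10^5 / (2 × 10^-5 × 9.4 × 10^8) = 22.89 m

Δh ≈ 22.9 m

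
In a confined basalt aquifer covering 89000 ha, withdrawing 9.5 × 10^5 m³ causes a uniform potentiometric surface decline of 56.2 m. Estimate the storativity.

S ≈ 1.9 × 10^-5

A = 89000 ha = 8.9 × 10^8 m²
S = ΔV / (A × Δh) = 9.5 × 10^5 m³ / (8.9 × 10^8 m² × 56.2 m) = 1.899 × 10^-5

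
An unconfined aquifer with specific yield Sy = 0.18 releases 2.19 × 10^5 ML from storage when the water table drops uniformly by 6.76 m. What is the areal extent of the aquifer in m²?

A ≈ 1.8 × 10^8 m²

ΔV = 2.19 × 10^5 ML = 2.19 × 10^8 m³
A = ΔV / (Sy × Δh) = 2.19 × 10^8 / (0.18 × 6.76) = 1.8 × 10^8 m²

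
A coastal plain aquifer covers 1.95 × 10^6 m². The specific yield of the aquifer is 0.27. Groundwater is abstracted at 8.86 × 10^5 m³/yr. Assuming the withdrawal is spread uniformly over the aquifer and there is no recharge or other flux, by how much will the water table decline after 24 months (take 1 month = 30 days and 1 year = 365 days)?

Δh ≈ 3.32 m

Q = 8.86 × 10^5 m³/yr = 2427 m³/d
t = 24 months = 720 d
ΔV = Q × t = 2427 m³/d × 720 d = 1.748 × 10^6 m³
Δh = ΔV / (Sy × A) = 1.748 × 10^6 / (0.27 × 1.95 × 10^6) = 3.32 m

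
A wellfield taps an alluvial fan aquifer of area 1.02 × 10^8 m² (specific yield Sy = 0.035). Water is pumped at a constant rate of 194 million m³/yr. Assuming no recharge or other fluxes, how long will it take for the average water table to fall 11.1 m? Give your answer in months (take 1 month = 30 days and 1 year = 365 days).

ΔV = Sy × A × Δh = 0.035 × 1.02 × 10^8 × 11.1 = 3.963 × 10^7 m³
Q = 194 million m³/yr = 5.315 × 10^5 m³/d
t = ΔV / Q = 3.963 × 10^7 m³ / 5.315 × 10^5 m³/d = 74.56 d
t = 74.56 d ≈ 2.485 months

t ≈ 2.49 months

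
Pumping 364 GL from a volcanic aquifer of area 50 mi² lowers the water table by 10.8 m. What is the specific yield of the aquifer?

A = 50 mi² = 1.295 × 10^8 m²
ΔV = 364 GL = 3.64 × 10^8 m³
Sy = ΔV / (A × Δh) = 3.64 × 10^8 m³ / (1.295 × 10^8 m² × 10.8 m) = 0.2603

Sy ≈ 0.26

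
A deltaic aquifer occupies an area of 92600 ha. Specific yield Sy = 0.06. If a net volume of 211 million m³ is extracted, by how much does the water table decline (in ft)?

Δh ≈ 12.5 ft

A = 92600 ha = 9.26 × 10^8 m²
ΔV = 211 million m³ = 2.11 × 10^8 m³
Δh = ΔV / (Sy × A) = 2.11 × 10^8 m³ / (0.06 × 9.26 × 10^8 m²) = 3.798 m
Δh = 3.798 m = 12.46 ft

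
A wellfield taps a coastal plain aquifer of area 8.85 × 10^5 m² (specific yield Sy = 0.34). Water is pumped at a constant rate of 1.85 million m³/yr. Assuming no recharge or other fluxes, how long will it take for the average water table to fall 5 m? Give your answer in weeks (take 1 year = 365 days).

ΔV = Sy × A × Δh = 0.34 × 8.85 × 10^5 × 5 = 1.504 × 10^6 m³
Q = 1.85 million m³/yr = 5068 m³/d
t = ΔV / Q = 1.504 × 10^6 m³ / 5068 m³/d = 296.8 d
t = 296.8 d ≈ 42.4 weeks

t ≈ 42.4 weeks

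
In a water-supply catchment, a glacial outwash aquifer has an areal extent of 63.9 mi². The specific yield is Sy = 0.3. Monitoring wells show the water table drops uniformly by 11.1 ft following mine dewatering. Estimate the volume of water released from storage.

A = 63.9 mi² = 1.655 × 10^8 m²
Δh = 11.1 ft = 3.383 m
ΔV = Sy × A × Δh = 0.3 × 1.655 × 10^8 m² × 3.383 m = 1.68 × 10^8 m³

ΔV ≈ 1.68 × 10^8 m³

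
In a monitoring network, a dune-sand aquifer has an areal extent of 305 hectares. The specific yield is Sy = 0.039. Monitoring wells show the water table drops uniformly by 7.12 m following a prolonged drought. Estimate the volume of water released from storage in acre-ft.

ΔV ≈ 687 acre-ft

A = 305 hectares = 3.05 × 10^6 m²
ΔV = Sy × A × Δh = 0.039 × 3.05 × 10^6 m² × 7.12 m = 8.469 × 10^5 m³
ΔV = 8.469 × 10^5 m³ = 686.6 acre-ft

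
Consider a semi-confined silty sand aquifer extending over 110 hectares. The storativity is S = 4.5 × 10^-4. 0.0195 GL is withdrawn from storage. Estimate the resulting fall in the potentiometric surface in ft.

A = 110 hectares = 1.1 × 10^6 m²
ΔV = 0.0195 GL = 19500 m³
Δh = ΔV / (S × A) = 19500 m³ / (4.5 × 10^-4 × 1.1 × 10^6 m²) = 39.39 m
Δh = 39.39 m = 129.2 ft

Δh ≈ 129 ft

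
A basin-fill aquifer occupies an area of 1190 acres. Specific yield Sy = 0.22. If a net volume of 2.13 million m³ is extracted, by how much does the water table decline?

Δh ≈ 2.01 m

A = 1190 acres = 4.816 × 10^6 m²
ΔV = 2.13 million m³ = 2.13 × 10^6 m³
Δh = ΔV / (Sy × A) = 2.13 × 10^6 m³ / (0.22 × 4.816 × 10^6 m²) = 2.01 m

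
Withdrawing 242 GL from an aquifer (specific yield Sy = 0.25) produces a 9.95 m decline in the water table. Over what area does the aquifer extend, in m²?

A ≈ 9.73 × 10^7 m²

ΔV = 242 GL = 2.42 × 10^8 m³
A = ΔV / (Sy × Δh) = 2.42 × 10^8 / (0.25 × 9.95) = 9.729 × 10^7 m²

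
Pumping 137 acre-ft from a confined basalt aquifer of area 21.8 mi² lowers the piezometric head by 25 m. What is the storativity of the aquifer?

A = 21.8 mi² = 5.646 × 10^7 m²
ΔV = 137 acre-ft = 1.69 × 10^5 m³
S = ΔV / (A × Δh) = 1.69 × 10^5 m³ / (5.646 × 10^7 m² × 25 m) = 1.197 × 10^-4

S ≈ 1.2 × 10^-4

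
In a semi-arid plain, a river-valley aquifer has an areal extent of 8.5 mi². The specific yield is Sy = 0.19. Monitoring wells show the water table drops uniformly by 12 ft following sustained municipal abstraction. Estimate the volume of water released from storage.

ΔV ≈ 1.53 × 10^7 m³

A = 8.5 mi² = 2.201 × 10^7 m²
Δh = 12 ft = 3.658 m
ΔV = Sy × A × Δh = 0.19 × 2.201 × 10^7 m² × 3.658 m = 1.53 × 10^7 m³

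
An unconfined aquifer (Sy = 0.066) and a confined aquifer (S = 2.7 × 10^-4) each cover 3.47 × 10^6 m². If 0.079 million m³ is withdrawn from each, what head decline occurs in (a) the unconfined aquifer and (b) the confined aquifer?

Δh_u ≈ 0.345 m; Δh_c ≈ 84.3 m

ΔV = 0.079 million m³ = 79000 m³
Unconfined: Δh_u = ΔV/(Sy·A) = 79000/(0.066 × 3.47 × 10^6) = 0.3449 m
Confined: Δh_c = ΔV/(S·A) = 79000/(2.7 × 10^-4 × 3.47 × 10^6) = 84.32 m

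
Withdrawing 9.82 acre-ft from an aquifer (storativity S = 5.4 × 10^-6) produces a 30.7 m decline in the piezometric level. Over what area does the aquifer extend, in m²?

A ≈ 7.31 × 10^7 m²

ΔV = 9.82 acre-ft = 12110 m³
A = ΔV / (S × Δh) = 12110 / (5.4 × 10^-6 × 30.7) = 7.307 × 10^7 m²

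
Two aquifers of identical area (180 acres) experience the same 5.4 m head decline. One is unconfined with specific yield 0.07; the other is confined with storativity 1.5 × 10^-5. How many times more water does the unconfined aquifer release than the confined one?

ΔV_u / ΔV_c ≈ 4670

A = 180 acres = 7.284 × 10^5 m²
Unconfined: ΔV_u = Sy × A × Δh = 0.07 × 7.284 × 10^5 × 5.4 = 2.753 × 10^5 m³
Confined: ΔV_c = S × A × Δh = 1.5 × 10^-5 × 7.284 × 10^5 × 5.4 = 59 m³
Ratio = ΔV_u / ΔV_c = Sy / S = 0.07 / 1.5 × 10^-5 = 4667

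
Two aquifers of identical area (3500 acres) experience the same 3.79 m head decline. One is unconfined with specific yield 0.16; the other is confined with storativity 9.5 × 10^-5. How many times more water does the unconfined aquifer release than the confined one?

ΔV_u / ΔV_c ≈ 1680

A = 3500 acres = 1.416 × 10^7 m²
Unconfined: ΔV_u = Sy × A × Δh = 0.16 × 1.416 × 10^7 × 3.79 = 8.589 × 10^6 m³
Confined: ΔV_c = S × A × Δh = 9.5 × 10^-5 × 1.416 × 10^7 × 3.79 = 5100 m³
Ratio = ΔV_u / ΔV_c = Sy / S = 0.16 / 9.5 × 10^-5 = 1684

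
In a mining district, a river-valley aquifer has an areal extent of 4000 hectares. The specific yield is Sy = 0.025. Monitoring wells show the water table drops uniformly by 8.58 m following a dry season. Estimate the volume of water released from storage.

ΔV ≈ 8.58 × 10^6 m³

A = 4000 hectares = 4 × 10^7 m²
ΔV = Sy × A × Δh = 0.025 × 4 × 10^7 m² × 8.58 m = 8.58 × 10^6 m³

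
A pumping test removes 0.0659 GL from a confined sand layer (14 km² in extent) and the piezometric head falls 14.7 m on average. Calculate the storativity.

S ≈ 3.2 × 10^-4

A = 14 km² = 1.4 × 10^7 m²
ΔV = 0.0659 GL = 65900 m³
S = ΔV / (A × Δh) = 65900 m³ / (1.4 × 10^7 m² × 14.7 m) = 3.202 × 10^-4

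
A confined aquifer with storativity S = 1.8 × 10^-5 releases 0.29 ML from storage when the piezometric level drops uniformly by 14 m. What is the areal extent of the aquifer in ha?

ΔV = 0.29 ML = 290 m³
A = ΔV / (S × Δh) = 290 / (1.8 × 10^-5 × 14) = 1.151 × 10^6 m²
A = 1.151 × 10^6 m² = 115.1 ha

A ≈ 115 ha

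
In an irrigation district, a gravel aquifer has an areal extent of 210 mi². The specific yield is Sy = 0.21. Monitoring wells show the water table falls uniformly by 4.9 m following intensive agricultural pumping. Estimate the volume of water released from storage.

ΔV ≈ 5.6 × 10^8 m³

A = 210 mi² = 5.439 × 10^8 m²
ΔV = Sy × A × Δh = 0.21 × 5.439 × 10^8 m² × 4.9 m = 5.597 × 10^8 m³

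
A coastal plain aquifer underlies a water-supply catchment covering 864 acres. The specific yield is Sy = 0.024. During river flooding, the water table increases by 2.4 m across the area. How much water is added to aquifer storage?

ΔV ≈ 2.01 × 10^5 m³

A = 864 acres = 3.496 × 10^6 m²
ΔV = Sy × A × Δh = 0.024 × 3.496 × 10^6 m² × 2.4 m = 2.014 × 10^5 m³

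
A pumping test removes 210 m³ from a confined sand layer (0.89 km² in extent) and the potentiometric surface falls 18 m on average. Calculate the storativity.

A = 0.89 km² = 8.9 × 10^5 m²
S = ΔV / (A × Δh) = 210 m³ / (8.9 × 10^5 m² × 18 m) = 1.311 × 10^-5

S ≈ 1.3 × 10^-5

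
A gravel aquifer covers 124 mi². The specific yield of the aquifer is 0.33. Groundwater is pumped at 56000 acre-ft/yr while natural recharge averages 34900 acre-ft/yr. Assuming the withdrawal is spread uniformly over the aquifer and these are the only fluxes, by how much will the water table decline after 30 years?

Δh ≈ 7.37 m

A = 124 mi² = 3.212 × 10^8 m²
Net abstraction = 56000 − 34900 = 21100 acre-ft/yr
Q_net = 21100 acre-ft/yr = 71310 m³/d
t = 30 years = 10950 d
ΔV = Q × t = 71310 m³/d × 10950 d = 7.808 × 10^8 m³
Δh = ΔV / (Sy × A) = 7.808 × 10^8 / (0.33 × 3.212 × 10^8) = 7.367 m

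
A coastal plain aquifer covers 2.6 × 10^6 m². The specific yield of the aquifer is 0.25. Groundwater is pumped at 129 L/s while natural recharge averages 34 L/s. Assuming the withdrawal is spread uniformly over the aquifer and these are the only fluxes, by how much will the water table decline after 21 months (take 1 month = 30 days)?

Δh ≈ 7.96 m

Net abstraction = 129 − 34 = 95 L/s
Q_net = 95 L/s = 8208 m³/d
t = 21 months = 630 d
ΔV = Q × t = 8208 m³/d × 630 d = 5.171 × 10^6 m³
Δh = ΔV / (Sy × A) = 5.171 × 10^6 / (0.25 × 2.6 × 10^6) = 7.955 m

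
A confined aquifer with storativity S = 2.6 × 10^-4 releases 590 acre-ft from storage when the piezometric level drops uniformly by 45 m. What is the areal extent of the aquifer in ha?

ΔV = 590 acre-ft = 7.278 × 10^5 m³
A = ΔV / (S × Δh) = 7.278 × 10^5 / (2.6 × 10^-4 × 45) = 6.22 × 10^7 m²
A = 6.22 × 10^7 m² = 6220 ha

A ≈ 6220 ha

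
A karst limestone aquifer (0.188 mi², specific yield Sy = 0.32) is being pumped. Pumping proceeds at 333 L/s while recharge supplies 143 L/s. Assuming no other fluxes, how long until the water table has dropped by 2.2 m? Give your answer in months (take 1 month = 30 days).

A = 0.188 mi² = 4.869 × 10^5 m²
ΔV = Sy × A × Δh = 0.32 × 4.869 × 10^5 × 2.2 = 3.428 × 10^5 m³
Net withdrawal = 333 − 143 = 190 L/s = 16420 m³/d
t = ΔV / Q = 3.428 × 10^5 m³ / 16420 m³/d = 20.88 d
t = 20.88 d ≈ 0.696 months

t ≈ 0.696 months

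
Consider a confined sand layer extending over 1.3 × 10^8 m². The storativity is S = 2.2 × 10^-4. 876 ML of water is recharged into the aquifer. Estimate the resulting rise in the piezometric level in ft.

ΔV = 876 ML = 8.76 × 10^5 m³
Δh = ΔV / (S × A) = 8.76 × 10^5 m³ / (2.2 × 10^-4 × 1.3 × 10^8 m²) = 30.63 m
Δh = 30.63 m = 100.5 ft

Δh ≈ 100 ft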